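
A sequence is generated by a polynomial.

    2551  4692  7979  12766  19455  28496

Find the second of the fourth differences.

48

D1: 2141, 3287, 4787, 6689, 9041
D2: 1146, 1500, 1902, 2352
D3: 354, 402, 450
D4: 48, 48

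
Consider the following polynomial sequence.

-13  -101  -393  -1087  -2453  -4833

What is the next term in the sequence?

-8641

D1: -88, -292, -694, -1366, -2380
D2: -204, -402, -672, -1014
D3: -198, -270, -342
D4: -72, -72
Constant fourth difference = -72, so extend:
-342 − 72 = -414;  -1014 − 414 = -1428;  -2380 − 1428 = -3808;  -4833 − 3808 = -8641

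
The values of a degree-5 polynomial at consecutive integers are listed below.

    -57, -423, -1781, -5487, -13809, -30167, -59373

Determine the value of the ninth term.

-183977

Δ: -366  -1358  -3706  -8322  -16358  -29206
Δ²: -992  -2348  -4616  -8036  -12848
Δ³: -1356  -2268  -3420  -4812
Δ⁴: -912  -1152  -1392
Δ⁵: -240  -240
The fifth differences are constant (-240).
-1392 − 240 = -1632;  -4812 − 1632 = -6444;  -12848 − 6444 = -19292;  -29206 − 19292 = -48498;  -59373 − 48498 = -107871
-1632 − 240 = -1872;  -6444 − 1872 = -8316;  -19292 − 8316 = -27608;  -48498 − 27608 = -76106;  -107871 − 76106 = -183977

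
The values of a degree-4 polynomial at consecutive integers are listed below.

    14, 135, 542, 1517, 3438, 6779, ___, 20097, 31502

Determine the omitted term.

Using the first 6 terms:
121  407  975  1921  3341
286  568  946  1420
282  378  474
96  96
Constant fourth difference = 96.
Extend forward: 474 + 96 = 570;  1420 + 570 = 1990;  3341 + 1990 = 5331;  6779 + 5331 = 12110

12110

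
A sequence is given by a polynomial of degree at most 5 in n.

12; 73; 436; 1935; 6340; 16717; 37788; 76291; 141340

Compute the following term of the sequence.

First differences: 61, 363, 1499, 4405, 10377, 21071, 38503, 65049
Second differences: 302, 1136, 2906, 5972, 10694, 17432, 26546
Third differences: 834, 1770, 3066, 4722, 6738, 9114
Fourth differences: 936, 1296, 1656, 2016, 2376
Fifth differences: 360, 360, 360, 360
The fifth differences are constant (360).
2376 + 360 = 2736;  9114 + 2736 = 11850;  26546 + 11850 = 38396;  65049 + 38396 = 103445;  141340 + 103445 = 244785

244785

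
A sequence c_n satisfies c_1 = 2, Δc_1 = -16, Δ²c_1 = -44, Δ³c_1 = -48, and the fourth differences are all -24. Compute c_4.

Build the table forward from the leading diagonal:
D4: -24  -24  -24  -24
D3: -48  -72  -96  -120
D2: -44  -92  -164  -260
D1: -16  -60  -152  -316
c: 2  -14  -74  -226

-226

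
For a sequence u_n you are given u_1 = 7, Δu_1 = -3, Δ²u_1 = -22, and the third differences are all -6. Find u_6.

-288

Build the table forward from the leading diagonal:
Third differences: -6, -6, -6, -6, -6, -6
Second differences: -22, -28, -34, -40, -46, -52
First differences: -3, -25, -53, -87, -127, -173
u: 7, 4, -21, -74, -161, -288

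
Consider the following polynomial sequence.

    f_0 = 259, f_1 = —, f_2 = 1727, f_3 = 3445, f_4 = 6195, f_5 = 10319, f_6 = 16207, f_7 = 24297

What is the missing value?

Using the last 6 terms:
Δ: 1718, 2750, 4124, 5888, 8090
Δ²: 1032, 1374, 1764, 2202
Δ³: 342, 390, 438
Δ⁴: 48, 48
Constant fourth difference = 48.
Extend backward: 342 − 48 = 294;  1032 − 294 = 738;  1718 − 738 = 980;  1727 − 980 = 747

747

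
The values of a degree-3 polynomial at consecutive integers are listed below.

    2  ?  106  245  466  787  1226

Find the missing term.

Using the last 5 terms:
D1: 139  221  321  439
D2: 82  100  118
D3: 18  18
Constant third difference = 18.
Extend backward: 82 − 18 = 64;  139 − 64 = 75;  106 − 75 = 31

31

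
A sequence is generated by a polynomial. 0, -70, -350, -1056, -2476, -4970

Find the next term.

D1: -70 , -280 , -706 , -1420 , -2494
D2: -210 , -426 , -714 , -1074
D3: -216 , -288 , -360
D4: -72 , -72
Fourth differences constant at -72.
-360 − 72 = -432;  -1074 − 432 = -1506;  -2494 − 1506 = -4000;  -4970 − 4000 = -8970

-8970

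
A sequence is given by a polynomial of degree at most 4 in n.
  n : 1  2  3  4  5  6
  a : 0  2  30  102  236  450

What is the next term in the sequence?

762

2 , 28 , 72 , 134 , 214
26 , 44 , 62 , 80
18 , 18 , 18
Third differences constant at 18.
80 + 18 = 98;  214 + 98 = 312;  450 + 312 = 762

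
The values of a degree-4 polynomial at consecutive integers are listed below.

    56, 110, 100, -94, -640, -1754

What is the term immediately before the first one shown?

First differences: 54  -10  -194  -546  -1114
Second differences: -64  -184  -352  -568
Third differences: -120  -168  -216
Fourth differences: -48  -48
The fourth differences are constant at -48.
Work back: -120 + 48 = -72;  -64 + 72 = 8;  54 − 8 = 46;  56 − 46 = 10

10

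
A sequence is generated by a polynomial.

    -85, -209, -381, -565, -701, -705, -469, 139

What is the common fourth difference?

24

D1: -124, -172, -184, -136, -4, 236, 608
D2: -48, -12, 48, 132, 240, 372
D3: 36, 60, 84, 108, 132
D4: 24, 24, 24, 24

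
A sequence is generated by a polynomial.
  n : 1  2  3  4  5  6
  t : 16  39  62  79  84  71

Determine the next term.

34

Δ: 23, 23, 17, 5, -13
Δ²: 0, -6, -12, -18
Δ³: -6, -6, -6
Constant third difference = -6, so extend:
-18 − 6 = -24;  -13 − 24 = -37;  71 − 37 = 34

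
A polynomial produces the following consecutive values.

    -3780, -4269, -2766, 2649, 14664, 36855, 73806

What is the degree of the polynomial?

5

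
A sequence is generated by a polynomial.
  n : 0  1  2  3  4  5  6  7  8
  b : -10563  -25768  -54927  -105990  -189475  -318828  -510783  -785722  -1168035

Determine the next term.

First differences: -15205, -29159, -51063, -83485, -129353, -191955, -274939, -382313
Second differences: -13954, -21904, -32422, -45868, -62602, -82984, -107374
Third differences: -7950, -10518, -13446, -16734, -20382, -24390
Fourth differences: -2568, -2928, -3288, -3648, -4008
Fifth differences: -360, -360, -360, -360
Constant fifth difference = -360, so extend:
-4008 − 360 = -4368;  -24390 − 4368 = -28758;  -107374 − 28758 = -136132;  -382313 − 136132 = -518445;  -1168035 − 518445 = -1686480

-1686480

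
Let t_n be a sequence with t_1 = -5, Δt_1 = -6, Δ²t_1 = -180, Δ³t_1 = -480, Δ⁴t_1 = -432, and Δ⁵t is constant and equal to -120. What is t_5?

-3461

Build the table forward from the leading diagonal:
Δ⁵: -120, -120, -120, -120, -120
Δ⁴: -432, -552, -672, -792, -912
Δ³: -480, -912, -1464, -2136, -2928
Δ²: -180, -660, -1572, -3036, -5172
Δ: -6, -186, -846, -2418, -5454
t: -5, -11, -197, -1043, -3461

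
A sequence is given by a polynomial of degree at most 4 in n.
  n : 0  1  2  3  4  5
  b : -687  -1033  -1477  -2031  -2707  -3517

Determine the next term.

-4473

First differences: -346  -444  -554  -676  -810
Second differences: -98  -110  -122  -134
Third differences: -12  -12  -12
Third differences constant at -12.
-134 − 12 = -146;  -810 − 146 = -956;  -3517 − 956 = -4473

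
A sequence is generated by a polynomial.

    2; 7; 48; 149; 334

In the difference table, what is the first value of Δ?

5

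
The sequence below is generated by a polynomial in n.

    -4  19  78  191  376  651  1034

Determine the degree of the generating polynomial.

3

Δ: 23, 59, 113, 185, 275, 383
Δ²: 36, 54, 72, 90, 108
Δ³: 18, 18, 18, 18
The third differences are constant, so the polynomial has degree 3.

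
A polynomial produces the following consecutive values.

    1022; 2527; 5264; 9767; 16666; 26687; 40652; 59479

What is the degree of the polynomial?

First differences: 1505, 2737, 4503, 6899, 10021, 13965, 18827
Second differences: 1232, 1766, 2396, 3122, 3944, 4862
Third differences: 534, 630, 726, 822, 918
Fourth differences: 96, 96, 96, 96
The fourth differences are constant, so the polynomial has degree 4.

4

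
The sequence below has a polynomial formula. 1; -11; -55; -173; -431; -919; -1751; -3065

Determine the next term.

-5023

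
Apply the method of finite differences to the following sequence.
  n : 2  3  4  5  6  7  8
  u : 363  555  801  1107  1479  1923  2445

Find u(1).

First differences: 192, 246, 306, 372, 444, 522
Second differences: 54, 60, 66, 72, 78
Third differences: 6, 6, 6, 6
The third differences are constant at 6.
Work back: 54 − 6 = 48;  192 − 48 = 144;  363 − 144 = 219

219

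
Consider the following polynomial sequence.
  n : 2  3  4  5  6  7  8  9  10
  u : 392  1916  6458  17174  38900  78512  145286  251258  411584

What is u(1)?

50

Δ: 1524, 4542, 10716, 21726, 39612, 66774, 105972, 160326
Δ²: 3018, 6174, 11010, 17886, 27162, 39198, 54354
Δ³: 3156, 4836, 6876, 9276, 12036, 15156
Δ⁴: 1680, 2040, 2400, 2760, 3120
Δ⁵: 360, 360, 360, 360
The fifth differences are constant at 360.
Work back: 1680 − 360 = 1320;  3156 − 1320 = 1836;  3018 − 1836 = 1182;  1524 − 1182 = 342;  392 − 342 = 50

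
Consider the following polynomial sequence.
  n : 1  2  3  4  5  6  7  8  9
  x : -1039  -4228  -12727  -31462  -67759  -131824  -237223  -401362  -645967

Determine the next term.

-997564

D1: -3189 , -8499 , -18735 , -36297 , -64065 , -105399 , -164139 , -244605
D2: -5310 , -10236 , -17562 , -27768 , -41334 , -58740 , -80466
D3: -4926 , -7326 , -10206 , -13566 , -17406 , -21726
D4: -2400 , -2880 , -3360 , -3840 , -4320
D5: -480 , -480 , -480 , -480
Fifth differences constant at -480.
-4320 − 480 = -4800;  -21726 − 4800 = -26526;  -80466 − 26526 = -106992;  -244605 − 106992 = -351597;  -645967 − 351597 = -997564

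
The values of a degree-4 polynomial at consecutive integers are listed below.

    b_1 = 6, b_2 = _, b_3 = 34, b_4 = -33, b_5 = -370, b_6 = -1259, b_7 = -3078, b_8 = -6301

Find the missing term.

17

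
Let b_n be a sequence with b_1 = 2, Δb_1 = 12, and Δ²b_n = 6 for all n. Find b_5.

86

Build the table forward from the leading diagonal:
Second differences: 6, 6, 6, 6, 6
First differences: 12, 18, 24, 30, 36
b: 2, 14, 32, 56, 86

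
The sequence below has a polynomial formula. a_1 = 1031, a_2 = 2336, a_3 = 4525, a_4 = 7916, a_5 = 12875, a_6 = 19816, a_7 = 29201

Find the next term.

41540

First differences: 1305 , 2189 , 3391 , 4959 , 6941 , 9385
Second differences: 884 , 1202 , 1568 , 1982 , 2444
Third differences: 318 , 366 , 414 , 462
Fourth differences: 48 , 48 , 48
The fourth differences are constant (48).
462 + 48 = 510;  2444 + 510 = 2954;  9385 + 2954 = 12339;  29201 + 12339 = 41540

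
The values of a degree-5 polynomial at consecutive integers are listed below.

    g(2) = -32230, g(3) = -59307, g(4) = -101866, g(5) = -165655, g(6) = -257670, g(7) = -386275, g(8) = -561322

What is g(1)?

-16015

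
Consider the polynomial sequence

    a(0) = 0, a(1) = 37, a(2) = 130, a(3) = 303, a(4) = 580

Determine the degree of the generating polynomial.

3

37, 93, 173, 277
56, 80, 104
24, 24
The third differences are constant, so the polynomial has degree 3.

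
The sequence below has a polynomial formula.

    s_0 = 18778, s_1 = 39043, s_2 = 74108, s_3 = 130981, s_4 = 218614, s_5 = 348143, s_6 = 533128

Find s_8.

D1: 20265, 35065, 56873, 87633, 129529, 184985
D2: 14800, 21808, 30760, 41896, 55456
D3: 7008, 8952, 11136, 13560
D4: 1944, 2184, 2424
D5: 240, 240
The fifth differences are constant (240).
2424 + 240 = 2664;  13560 + 2664 = 16224;  55456 + 16224 = 71680;  184985 + 71680 = 256665;  533128 + 256665 = 789793
2664 + 240 = 2904;  16224 + 2904 = 19128;  71680 + 19128 = 90808;  256665 + 90808 = 347473;  789793 + 347473 = 1137266

1137266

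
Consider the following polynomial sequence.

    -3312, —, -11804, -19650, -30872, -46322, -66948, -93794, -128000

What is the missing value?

Using the last 7 terms:
D1: -7846  -11222  -15450  -20626  -26846  -34206
D2: -3376  -4228  -5176  -6220  -7360
D3: -852  -948  -1044  -1140
D4: -96  -96  -96
Constant fourth difference = -96.
Extend backward: -852 + 96 = -756;  -3376 + 756 = -2620;  -7846 + 2620 = -5226;  -11804 + 5226 = -6578

-6578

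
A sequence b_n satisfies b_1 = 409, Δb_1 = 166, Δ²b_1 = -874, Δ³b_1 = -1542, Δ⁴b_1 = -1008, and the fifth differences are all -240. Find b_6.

-28201

Build the table forward from the leading diagonal:
Δ⁵: -240  -240  -240  -240  -240  -240
Δ⁴: -1008  -1248  -1488  -1728  -1968  -2208
Δ³: -1542  -2550  -3798  -5286  -7014  -8982
Δ²: -874  -2416  -4966  -8764  -14050  -21064
Δ: 166  -708  -3124  -8090  -16854  -30904
b: 409  575  -133  -3257  -11347  -28201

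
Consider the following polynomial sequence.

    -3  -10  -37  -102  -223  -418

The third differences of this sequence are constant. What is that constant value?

-18

First differences: -7, -27, -65, -121, -195
Second differences: -20, -38, -56, -74
Third differences: -18, -18, -18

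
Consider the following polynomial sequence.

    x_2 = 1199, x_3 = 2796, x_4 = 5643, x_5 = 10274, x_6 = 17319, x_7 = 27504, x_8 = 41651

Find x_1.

414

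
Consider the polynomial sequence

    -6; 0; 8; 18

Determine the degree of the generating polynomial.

2

D1: 6, 8, 10
D2: 2, 2
The second differences are constant, so the polynomial has degree 2.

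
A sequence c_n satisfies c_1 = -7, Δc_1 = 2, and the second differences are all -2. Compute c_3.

Build the table forward from the leading diagonal:
D2: -2  -2  -2
D1: 2  0  -2
c: -7  -5  -5

-5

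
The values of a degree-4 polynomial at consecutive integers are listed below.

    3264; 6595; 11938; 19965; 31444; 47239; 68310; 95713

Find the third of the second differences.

D1: 3331, 5343, 8027, 11479, 15795, 21071, 27403
D2: 2012, 2684, 3452, 4316, 5276, 6332
D3: 672, 768, 864, 960, 1056
D4: 96, 96, 96, 96

3452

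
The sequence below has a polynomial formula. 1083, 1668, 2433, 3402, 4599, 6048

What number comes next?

7773

D1: 585, 765, 969, 1197, 1449
D2: 180, 204, 228, 252
D3: 24, 24, 24
The third differences are constant (24).
252 + 24 = 276;  1449 + 276 = 1725;  6048 + 1725 = 7773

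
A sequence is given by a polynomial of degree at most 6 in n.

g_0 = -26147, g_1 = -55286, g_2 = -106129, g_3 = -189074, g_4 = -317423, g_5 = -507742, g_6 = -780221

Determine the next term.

-29139  -50843  -82945  -128349  -190319  -272479
-21704  -32102  -45404  -61970  -82160
-10398  -13302  -16566  -20190
-2904  -3264  -3624
-360  -360
Constant fifth difference = -360, so extend:
-3624 − 360 = -3984;  -20190 − 3984 = -24174;  -82160 − 24174 = -106334;  -272479 − 106334 = -378813;  -780221 − 378813 = -1159034

-1159034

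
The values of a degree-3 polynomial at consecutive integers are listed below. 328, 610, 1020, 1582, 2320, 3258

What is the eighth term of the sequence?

First differences: 282, 410, 562, 738, 938
Second differences: 128, 152, 176, 200
Third differences: 24, 24, 24
Third differences constant at 24.
200 + 24 = 224;  938 + 224 = 1162;  3258 + 1162 = 4420
224 + 24 = 248;  1162 + 248 = 1410;  4420 + 1410 = 5830

5830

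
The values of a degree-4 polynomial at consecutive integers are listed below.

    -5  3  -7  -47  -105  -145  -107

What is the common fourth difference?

24

D1: 8, -10, -40, -58, -40, 38
D2: -18, -30, -18, 18, 78
D3: -12, 12, 36, 60
D4: 24, 24, 24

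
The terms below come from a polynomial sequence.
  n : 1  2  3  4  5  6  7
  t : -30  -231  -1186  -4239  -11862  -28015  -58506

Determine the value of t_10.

-329367

D1: -201 , -955 , -3053 , -7623 , -16153 , -30491
D2: -754 , -2098 , -4570 , -8530 , -14338
D3: -1344 , -2472 , -3960 , -5808
D4: -1128 , -1488 , -1848
D5: -360 , -360
The fifth differences are constant (-360).
-1848 − 360 = -2208;  -5808 − 2208 = -8016;  -14338 − 8016 = -22354;  -30491 − 22354 = -52845;  -58506 − 52845 = -111351
-2208 − 360 = -2568;  -8016 − 2568 = -10584;  -22354 − 10584 = -32938;  -52845 − 32938 = -85783;  -111351 − 85783 = -197134
-2568 − 360 = -2928;  -10584 − 2928 = -13512;  -32938 − 13512 = -46450;  -85783 − 46450 = -132233;  -197134 − 132233 = -329367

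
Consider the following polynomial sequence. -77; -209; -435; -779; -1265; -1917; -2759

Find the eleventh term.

First differences: -132  -226  -344  -486  -652  -842
Second differences: -94  -118  -142  -166  -190
Third differences: -24  -24  -24  -24
The third differences are constant (-24).
-190 − 24 = -214;  -842 − 214 = -1056;  -2759 − 1056 = -3815
-214 − 24 = -238;  -1056 − 238 = -1294;  -3815 − 1294 = -5109
-238 − 24 = -262;  -1294 − 262 = -1556;  -5109 − 1556 = -6665
-262 − 24 = -286;  -1556 − 286 = -1842;  -6665 − 1842 = -8507

-8507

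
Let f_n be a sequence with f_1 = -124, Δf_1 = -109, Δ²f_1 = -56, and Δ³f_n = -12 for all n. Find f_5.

-944

Build the table forward from the leading diagonal:
Δ³: -12, -12, -12, -12, -12
Δ²: -56, -68, -80, -92, -104
Δ: -109, -165, -233, -313, -405
f: -124, -233, -398, -631, -944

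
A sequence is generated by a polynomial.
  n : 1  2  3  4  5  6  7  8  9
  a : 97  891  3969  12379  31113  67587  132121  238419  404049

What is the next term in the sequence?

650923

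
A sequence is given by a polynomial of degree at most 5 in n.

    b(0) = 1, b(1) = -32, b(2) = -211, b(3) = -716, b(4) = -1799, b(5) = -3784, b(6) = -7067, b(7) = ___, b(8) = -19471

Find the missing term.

-12116

Using the first 7 terms:
Δ: -33, -179, -505, -1083, -1985, -3283
Δ²: -146, -326, -578, -902, -1298
Δ³: -180, -252, -324, -396
Δ⁴: -72, -72, -72
Constant fourth difference = -72.
Extend forward: -396 − 72 = -468;  -1298 − 468 = -1766;  -3283 − 1766 = -5049;  -7067 − 5049 = -12116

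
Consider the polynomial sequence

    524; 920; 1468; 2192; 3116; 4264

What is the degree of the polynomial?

3

396, 548, 724, 924, 1148
152, 176, 200, 224
24, 24, 24
The third differences are constant, so the polynomial has degree 3.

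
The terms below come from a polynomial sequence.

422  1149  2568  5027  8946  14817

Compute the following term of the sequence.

Δ: 727  1419  2459  3919  5871
Δ²: 692  1040  1460  1952
Δ³: 348  420  492
Δ⁴: 72  72
The fourth differences are constant (72).
492 + 72 = 564;  1952 + 564 = 2516;  5871 + 2516 = 8387;  14817 + 8387 = 23204

23204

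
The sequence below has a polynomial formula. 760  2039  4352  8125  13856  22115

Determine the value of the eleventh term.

126320

Δ: 1279 , 2313 , 3773 , 5731 , 8259
Δ²: 1034 , 1460 , 1958 , 2528
Δ³: 426 , 498 , 570
Δ⁴: 72 , 72
Constant fourth difference = 72, so extend:
570 + 72 = 642;  2528 + 642 = 3170;  8259 + 3170 = 11429;  22115 + 11429 = 33544
642 + 72 = 714;  3170 + 714 = 3884;  11429 + 3884 = 15313;  33544 + 15313 = 48857
714 + 72 = 786;  3884 + 786 = 4670;  15313 + 4670 = 19983;  48857 + 19983 = 68840
786 + 72 = 858;  4670 + 858 = 5528;  19983 + 5528 = 25511;  68840 + 25511 = 94351
858 + 72 = 930;  5528 + 930 = 6458;  25511 + 6458 = 31969;  94351 + 31969 = 126320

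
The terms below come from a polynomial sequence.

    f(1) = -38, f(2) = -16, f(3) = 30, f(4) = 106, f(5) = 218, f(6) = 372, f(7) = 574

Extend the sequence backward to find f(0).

-42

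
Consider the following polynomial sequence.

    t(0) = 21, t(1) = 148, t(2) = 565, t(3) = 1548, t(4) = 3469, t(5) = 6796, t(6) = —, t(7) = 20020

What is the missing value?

12093

Using the first 6 terms:
First differences: 127  417  983  1921  3327
Second differences: 290  566  938  1406
Third differences: 276  372  468
Fourth differences: 96  96
Constant fourth difference = 96.
Extend forward: 468 + 96 = 564;  1406 + 564 = 1970;  3327 + 1970 = 5297;  6796 + 5297 = 12093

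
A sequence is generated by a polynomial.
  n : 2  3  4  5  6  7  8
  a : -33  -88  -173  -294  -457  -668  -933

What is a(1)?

-2

D1: -55, -85, -121, -163, -211, -265
D2: -30, -36, -42, -48, -54
D3: -6, -6, -6, -6
The third differences are constant at -6.
Work back: -30 + 6 = -24;  -55 + 24 = -31;  -33 + 31 = -2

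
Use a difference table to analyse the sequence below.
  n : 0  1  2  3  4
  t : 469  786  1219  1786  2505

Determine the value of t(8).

Δ: 317 , 433 , 567 , 719
Δ²: 116 , 134 , 152
Δ³: 18 , 18
The third differences are constant (18).
152 + 18 = 170;  719 + 170 = 889;  2505 + 889 = 3394
170 + 18 = 188;  889 + 188 = 1077;  3394 + 1077 = 4471
188 + 18 = 206;  1077 + 206 = 1283;  4471 + 1283 = 5754
206 + 18 = 224;  1283 + 224 = 1507;  5754 + 1507 = 7261

7261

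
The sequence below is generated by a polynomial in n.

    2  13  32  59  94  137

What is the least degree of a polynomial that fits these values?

11, 19, 27, 35, 43
8, 8, 8, 8
The second differences are constant, so the polynomial has degree 2.

2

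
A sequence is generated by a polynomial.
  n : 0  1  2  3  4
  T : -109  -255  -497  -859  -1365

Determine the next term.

-146, -242, -362, -506
-96, -120, -144
-24, -24
Third differences constant at -24.
-144 − 24 = -168;  -506 − 168 = -674;  -1365 − 674 = -2039

-2039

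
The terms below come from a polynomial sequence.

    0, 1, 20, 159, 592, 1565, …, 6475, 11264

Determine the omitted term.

3396

Using the first 6 terms:
D1: 1  19  139  433  973
D2: 18  120  294  540
D3: 102  174  246
D4: 72  72
Constant fourth difference = 72.
Extend forward: 246 + 72 = 318;  540 + 318 = 858;  973 + 858 = 1831;  1565 + 1831 = 3396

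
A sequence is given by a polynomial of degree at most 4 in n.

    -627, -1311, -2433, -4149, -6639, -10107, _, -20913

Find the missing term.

Using the first 6 terms:
D1: -684  -1122  -1716  -2490  -3468
D2: -438  -594  -774  -978
D3: -156  -180  -204
D4: -24  -24
Constant fourth difference = -24.
Extend forward: -204 − 24 = -228;  -978 − 228 = -1206;  -3468 − 1206 = -4674;  -10107 − 4674 = -14781

-14781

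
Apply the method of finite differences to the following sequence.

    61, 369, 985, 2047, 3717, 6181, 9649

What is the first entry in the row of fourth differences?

D1: 308, 616, 1062, 1670, 2464, 3468
D2: 308, 446, 608, 794, 1004
D3: 138, 162, 186, 210
D4: 24, 24, 24

24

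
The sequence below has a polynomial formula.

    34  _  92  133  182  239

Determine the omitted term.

59

Using the last 4 terms:
First differences: 41  49  57
Second differences: 8  8
Constant second difference = 8.
Extend backward: 41 − 8 = 33;  92 − 33 = 59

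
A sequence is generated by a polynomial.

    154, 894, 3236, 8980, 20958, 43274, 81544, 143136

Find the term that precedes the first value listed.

8

Δ: 740  2342  5744  11978  22316  38270  61592
Δ²: 1602  3402  6234  10338  15954  23322
Δ³: 1800  2832  4104  5616  7368
Δ⁴: 1032  1272  1512  1752
Δ⁵: 240  240  240
The fifth differences are constant at 240.
Work back: 1032 − 240 = 792;  1800 − 792 = 1008;  1602 − 1008 = 594;  740 − 594 = 146;  154 − 146 = 8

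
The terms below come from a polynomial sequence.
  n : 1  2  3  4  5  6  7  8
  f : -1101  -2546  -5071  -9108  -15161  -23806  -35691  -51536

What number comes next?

-72133

Δ: -1445, -2525, -4037, -6053, -8645, -11885, -15845
Δ²: -1080, -1512, -2016, -2592, -3240, -3960
Δ³: -432, -504, -576, -648, -720
Δ⁴: -72, -72, -72, -72
Constant fourth difference = -72, so extend:
-720 − 72 = -792;  -3960 − 792 = -4752;  -15845 − 4752 = -20597;  -51536 − 20597 = -72133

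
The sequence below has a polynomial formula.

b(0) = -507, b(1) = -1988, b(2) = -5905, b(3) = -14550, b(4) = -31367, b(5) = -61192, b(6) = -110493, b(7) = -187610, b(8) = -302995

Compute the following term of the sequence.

-1481 , -3917 , -8645 , -16817 , -29825 , -49301 , -77117 , -115385
-2436 , -4728 , -8172 , -13008 , -19476 , -27816 , -38268
-2292 , -3444 , -4836 , -6468 , -8340 , -10452
-1152 , -1392 , -1632 , -1872 , -2112
-240 , -240 , -240 , -240
Constant fifth difference = -240, so extend:
-2112 − 240 = -2352;  -10452 − 2352 = -12804;  -38268 − 12804 = -51072;  -115385 − 51072 = -166457;  -302995 − 166457 = -469452

-469452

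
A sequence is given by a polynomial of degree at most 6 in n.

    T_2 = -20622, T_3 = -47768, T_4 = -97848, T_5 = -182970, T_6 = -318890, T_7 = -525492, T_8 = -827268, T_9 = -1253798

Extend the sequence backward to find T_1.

-7470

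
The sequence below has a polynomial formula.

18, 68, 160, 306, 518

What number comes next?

Δ: 50  92  146  212
Δ²: 42  54  66
Δ³: 12  12
The third differences are constant (12).
66 + 12 = 78;  212 + 78 = 290;  518 + 290 = 808

808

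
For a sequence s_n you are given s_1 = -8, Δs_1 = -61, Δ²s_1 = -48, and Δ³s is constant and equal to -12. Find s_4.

-347

Build the table forward from the leading diagonal:
Third differences: -12  -12  -12  -12
Second differences: -48  -60  -72  -84
First differences: -61  -109  -169  -241
s: -8  -69  -178  -347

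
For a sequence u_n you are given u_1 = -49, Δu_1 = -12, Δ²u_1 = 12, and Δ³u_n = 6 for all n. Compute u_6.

71

Build the table forward from the leading diagonal:
Δ³: 6  6  6  6  6  6
Δ²: 12  18  24  30  36  42
Δ: -12  0  18  42  72  108
u: -49  -61  -61  -43  -1  71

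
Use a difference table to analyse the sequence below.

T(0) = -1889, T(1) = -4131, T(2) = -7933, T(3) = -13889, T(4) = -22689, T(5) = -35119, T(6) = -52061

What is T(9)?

-140219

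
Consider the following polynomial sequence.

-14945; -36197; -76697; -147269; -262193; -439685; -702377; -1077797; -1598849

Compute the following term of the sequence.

First differences: -21252  -40500  -70572  -114924  -177492  -262692  -375420  -521052
Second differences: -19248  -30072  -44352  -62568  -85200  -112728  -145632
Third differences: -10824  -14280  -18216  -22632  -27528  -32904
Fourth differences: -3456  -3936  -4416  -4896  -5376
Fifth differences: -480  -480  -480  -480
The fifth differences are constant (-480).
-5376 − 480 = -5856;  -32904 − 5856 = -38760;  -145632 − 38760 = -184392;  -521052 − 184392 = -705444;  -1598849 − 705444 = -2304293

-2304293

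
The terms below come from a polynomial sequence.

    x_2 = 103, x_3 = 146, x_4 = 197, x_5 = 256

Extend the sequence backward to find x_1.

68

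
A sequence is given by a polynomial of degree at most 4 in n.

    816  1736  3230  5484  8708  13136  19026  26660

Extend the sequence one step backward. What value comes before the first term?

Δ: 920  1494  2254  3224  4428  5890  7634
Δ²: 574  760  970  1204  1462  1744
Δ³: 186  210  234  258  282
Δ⁴: 24  24  24  24
The fourth differences are constant at 24.
Work back: 186 − 24 = 162;  574 − 162 = 412;  920 − 412 = 508;  816 − 508 = 308

308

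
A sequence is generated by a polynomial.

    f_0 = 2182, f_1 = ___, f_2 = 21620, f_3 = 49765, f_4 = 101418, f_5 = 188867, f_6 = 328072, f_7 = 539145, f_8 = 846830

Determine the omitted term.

7887

Using the last 7 terms:
Δ: 28145, 51653, 87449, 139205, 211073, 307685
Δ²: 23508, 35796, 51756, 71868, 96612
Δ³: 12288, 15960, 20112, 24744
Δ⁴: 3672, 4152, 4632
Δ⁵: 480, 480
Constant fifth difference = 480.
Extend backward: 3672 − 480 = 3192;  12288 − 3192 = 9096;  23508 − 9096 = 14412;  28145 − 14412 = 13733;  21620 − 13733 = 7887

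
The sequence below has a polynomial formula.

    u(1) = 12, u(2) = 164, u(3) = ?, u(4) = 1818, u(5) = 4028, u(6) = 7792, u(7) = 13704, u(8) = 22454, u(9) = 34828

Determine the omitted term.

Using the last 6 terms:
First differences: 2210, 3764, 5912, 8750, 12374
Second differences: 1554, 2148, 2838, 3624
Third differences: 594, 690, 786
Fourth differences: 96, 96
Constant fourth difference = 96.
Extend backward: 594 − 96 = 498;  1554 − 498 = 1056;  2210 − 1056 = 1154;  1818 − 1154 = 664

664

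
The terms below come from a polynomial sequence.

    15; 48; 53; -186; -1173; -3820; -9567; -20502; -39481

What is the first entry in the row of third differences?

-216

Δ: 33, 5, -239, -987, -2647, -5747, -10935, -18979
Δ²: -28, -244, -748, -1660, -3100, -5188, -8044
Δ³: -216, -504, -912, -1440, -2088, -2856
Δ⁴: -288, -408, -528, -648, -768
Δ⁵: -120, -120, -120, -120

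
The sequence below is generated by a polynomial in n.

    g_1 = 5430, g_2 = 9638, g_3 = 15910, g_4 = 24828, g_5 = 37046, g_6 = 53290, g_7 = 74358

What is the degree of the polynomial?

4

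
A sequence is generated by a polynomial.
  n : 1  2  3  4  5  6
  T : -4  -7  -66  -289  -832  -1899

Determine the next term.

Δ: -3, -59, -223, -543, -1067
Δ²: -56, -164, -320, -524
Δ³: -108, -156, -204
Δ⁴: -48, -48
Constant fourth difference = -48, so extend:
-204 − 48 = -252;  -524 − 252 = -776;  -1067 − 776 = -1843;  -1899 − 1843 = -3742

-3742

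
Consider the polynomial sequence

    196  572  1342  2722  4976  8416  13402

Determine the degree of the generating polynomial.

4

D1: 376, 770, 1380, 2254, 3440, 4986
D2: 394, 610, 874, 1186, 1546
D3: 216, 264, 312, 360
D4: 48, 48, 48
The fourth differences are constant, so the polynomial has degree 4.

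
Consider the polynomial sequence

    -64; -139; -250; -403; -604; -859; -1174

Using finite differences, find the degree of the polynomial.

3

First differences: -75, -111, -153, -201, -255, -315
Second differences: -36, -42, -48, -54, -60
Third differences: -6, -6, -6, -6
The third differences are constant, so the polynomial has degree 3.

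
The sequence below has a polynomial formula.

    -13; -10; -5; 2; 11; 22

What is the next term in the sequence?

35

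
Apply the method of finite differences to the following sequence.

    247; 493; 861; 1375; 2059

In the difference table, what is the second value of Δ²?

146

First differences: 246, 368, 514, 684
Second differences: 122, 146, 170
Third differences: 24, 24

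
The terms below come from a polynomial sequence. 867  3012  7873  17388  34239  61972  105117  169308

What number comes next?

First differences: 2145  4861  9515  16851  27733  43145  64191
Second differences: 2716  4654  7336  10882  15412  21046
Third differences: 1938  2682  3546  4530  5634
Fourth differences: 744  864  984  1104
Fifth differences: 120  120  120
The fifth differences are constant (120).
1104 + 120 = 1224;  5634 + 1224 = 6858;  21046 + 6858 = 27904;  64191 + 27904 = 92095;  169308 + 92095 = 261403

261403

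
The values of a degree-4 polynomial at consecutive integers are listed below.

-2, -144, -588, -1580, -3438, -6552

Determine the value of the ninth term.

D1: -142  -444  -992  -1858  -3114
D2: -302  -548  -866  -1256
D3: -246  -318  -390
D4: -72  -72
Constant fourth difference = -72, so extend:
-390 − 72 = -462;  -1256 − 462 = -1718;  -3114 − 1718 = -4832;  -6552 − 4832 = -11384
-462 − 72 = -534;  -1718 − 534 = -2252;  -4832 − 2252 = -7084;  -11384 − 7084 = -18468
-534 − 72 = -606;  -2252 − 606 = -2858;  -7084 − 2858 = -9942;  -18468 − 9942 = -28410

-28410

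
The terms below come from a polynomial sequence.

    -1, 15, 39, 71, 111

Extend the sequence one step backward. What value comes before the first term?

D1: 16  24  32  40
D2: 8  8  8
The second differences are constant at 8.
Work back: 16 − 8 = 8;  -1 − 8 = -9

-9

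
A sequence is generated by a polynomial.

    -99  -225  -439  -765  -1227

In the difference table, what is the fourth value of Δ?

-462

Δ: -126, -214, -326, -462
Δ²: -88, -112, -136
Δ³: -24, -24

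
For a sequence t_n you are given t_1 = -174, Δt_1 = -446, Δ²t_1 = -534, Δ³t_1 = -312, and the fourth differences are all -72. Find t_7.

Build the table forward from the leading diagonal:
D4: -72, -72, -72, -72, -72, -72, -72
D3: -312, -384, -456, -528, -600, -672, -744
D2: -534, -846, -1230, -1686, -2214, -2814, -3486
D1: -446, -980, -1826, -3056, -4742, -6956, -9770
t: -174, -620, -1600, -3426, -6482, -11224, -18180

-18180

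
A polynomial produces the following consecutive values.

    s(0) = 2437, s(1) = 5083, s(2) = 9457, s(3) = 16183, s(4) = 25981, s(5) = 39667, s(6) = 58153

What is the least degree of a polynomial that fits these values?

4

D1: 2646, 4374, 6726, 9798, 13686, 18486
D2: 1728, 2352, 3072, 3888, 4800
D3: 624, 720, 816, 912
D4: 96, 96, 96
The fourth differences are constant, so the polynomial has degree 4.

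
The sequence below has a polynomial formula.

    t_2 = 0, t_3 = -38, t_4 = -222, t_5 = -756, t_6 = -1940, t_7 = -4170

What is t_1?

D1: -38  -184  -534  -1184  -2230
D2: -146  -350  -650  -1046
D3: -204  -300  -396
D4: -96  -96
The fourth differences are constant at -96.
Work back: -204 + 96 = -108;  -146 + 108 = -38;  -38 + 38 = 0;  0 + 0 = 0

0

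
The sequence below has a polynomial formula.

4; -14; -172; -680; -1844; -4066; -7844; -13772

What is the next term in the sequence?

-18  -158  -508  -1164  -2222  -3778  -5928
-140  -350  -656  -1058  -1556  -2150
-210  -306  -402  -498  -594
-96  -96  -96  -96
The fourth differences are constant (-96).
-594 − 96 = -690;  -2150 − 690 = -2840;  -5928 − 2840 = -8768;  -13772 − 8768 = -22540

-22540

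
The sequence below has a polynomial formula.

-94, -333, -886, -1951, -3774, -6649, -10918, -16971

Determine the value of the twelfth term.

D1: -239, -553, -1065, -1823, -2875, -4269, -6053
D2: -314, -512, -758, -1052, -1394, -1784
D3: -198, -246, -294, -342, -390
D4: -48, -48, -48, -48
Fourth differences constant at -48.
-390 − 48 = -438;  -1784 − 438 = -2222;  -6053 − 2222 = -8275;  -16971 − 8275 = -25246
-438 − 48 = -486;  -2222 − 486 = -2708;  -8275 − 2708 = -10983;  -25246 − 10983 = -36229
-486 − 48 = -534;  -2708 − 534 = -3242;  -10983 − 3242 = -14225;  -36229 − 14225 = -50454
-534 − 48 = -582;  -3242 − 582 = -3824;  -14225 − 3824 = -18049;  -50454 − 18049 = -68503

-68503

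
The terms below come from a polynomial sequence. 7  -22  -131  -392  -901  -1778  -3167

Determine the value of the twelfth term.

First differences: -29, -109, -261, -509, -877, -1389
Second differences: -80, -152, -248, -368, -512
Third differences: -72, -96, -120, -144
Fourth differences: -24, -24, -24
Constant fourth difference = -24, so extend:
-144 − 24 = -168;  -512 − 168 = -680;  -1389 − 680 = -2069;  -3167 − 2069 = -5236
-168 − 24 = -192;  -680 − 192 = -872;  -2069 − 872 = -2941;  -5236 − 2941 = -8177
-192 − 24 = -216;  -872 − 216 = -1088;  -2941 − 1088 = -4029;  -8177 − 4029 = -12206
-216 − 24 = -240;  -1088 − 240 = -1328;  -4029 − 1328 = -5357;  -12206 − 5357 = -17563
-240 − 24 = -264;  -1328 − 264 = -1592;  -5357 − 1592 = -6949;  -17563 − 6949 = -24512

-24512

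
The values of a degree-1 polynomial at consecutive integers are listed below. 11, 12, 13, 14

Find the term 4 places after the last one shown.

First differences: 1 , 1 , 1
The first differences are constant (1).
14 + 1 = 15
15 + 1 = 16
16 + 1 = 17
17 + 1 = 18

18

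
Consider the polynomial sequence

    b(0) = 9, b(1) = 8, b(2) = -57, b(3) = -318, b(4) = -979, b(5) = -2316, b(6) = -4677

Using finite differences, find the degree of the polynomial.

4

First differences: -1, -65, -261, -661, -1337, -2361
Second differences: -64, -196, -400, -676, -1024
Third differences: -132, -204, -276, -348
Fourth differences: -72, -72, -72
The fourth differences are constant, so the polynomial has degree 4.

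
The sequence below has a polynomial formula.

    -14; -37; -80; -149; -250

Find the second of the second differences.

Δ: -23, -43, -69, -101
Δ²: -20, -26, -32
Δ³: -6, -6

-26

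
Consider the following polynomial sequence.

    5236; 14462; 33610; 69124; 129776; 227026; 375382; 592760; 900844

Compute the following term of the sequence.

1325446

First differences: 9226, 19148, 35514, 60652, 97250, 148356, 217378, 308084
Second differences: 9922, 16366, 25138, 36598, 51106, 69022, 90706
Third differences: 6444, 8772, 11460, 14508, 17916, 21684
Fourth differences: 2328, 2688, 3048, 3408, 3768
Fifth differences: 360, 360, 360, 360
Constant fifth difference = 360, so extend:
3768 + 360 = 4128;  21684 + 4128 = 25812;  90706 + 25812 = 116518;  308084 + 116518 = 424602;  900844 + 424602 = 1325446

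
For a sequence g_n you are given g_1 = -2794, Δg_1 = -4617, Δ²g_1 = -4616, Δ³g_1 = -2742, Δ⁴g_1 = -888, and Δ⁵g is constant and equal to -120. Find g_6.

Build the table forward from the leading diagonal:
Fifth differences: -120  -120  -120  -120  -120  -120
Fourth differences: -888  -1008  -1128  -1248  -1368  -1488
Third differences: -2742  -3630  -4638  -5766  -7014  -8382
Second differences: -4616  -7358  -10988  -15626  -21392  -28406
First differences: -4617  -9233  -16591  -27579  -43205  -64597
g: -2794  -7411  -16644  -33235  -60814  -104019

-104019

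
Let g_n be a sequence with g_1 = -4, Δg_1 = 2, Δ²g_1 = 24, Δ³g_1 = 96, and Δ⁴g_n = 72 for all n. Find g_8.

Build the table forward from the leading diagonal:
D4: 72  72  72  72  72  72  72  72
D3: 96  168  240  312  384  456  528  600
D2: 24  120  288  528  840  1224  1680  2208
D1: 2  26  146  434  962  1802  3026  4706
g: -4  -2  24  170  604  1566  3368  6394

6394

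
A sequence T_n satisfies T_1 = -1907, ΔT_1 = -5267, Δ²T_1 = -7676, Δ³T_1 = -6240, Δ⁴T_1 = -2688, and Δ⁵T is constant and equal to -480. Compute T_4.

Build the table forward from the leading diagonal:
Fifth differences: -480, -480, -480, -480
Fourth differences: -2688, -3168, -3648, -4128
Third differences: -6240, -8928, -12096, -15744
Second differences: -7676, -13916, -22844, -34940
First differences: -5267, -12943, -26859, -49703
T: -1907, -7174, -20117, -46976

-46976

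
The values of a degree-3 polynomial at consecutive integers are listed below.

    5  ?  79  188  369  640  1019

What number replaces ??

24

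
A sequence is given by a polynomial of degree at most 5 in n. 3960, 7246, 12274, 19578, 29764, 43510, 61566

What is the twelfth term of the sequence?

247786

First differences: 3286, 5028, 7304, 10186, 13746, 18056
Second differences: 1742, 2276, 2882, 3560, 4310
Third differences: 534, 606, 678, 750
Fourth differences: 72, 72, 72
Fourth differences constant at 72.
750 + 72 = 822;  4310 + 822 = 5132;  18056 + 5132 = 23188;  61566 + 23188 = 84754
822 + 72 = 894;  5132 + 894 = 6026;  23188 + 6026 = 29214;  84754 + 29214 = 113968
894 + 72 = 966;  6026 + 966 = 6992;  29214 + 6992 = 36206;  113968 + 36206 = 150174
966 + 72 = 1038;  6992 + 1038 = 8030;  36206 + 8030 = 44236;  150174 + 44236 = 194410
1038 + 72 = 1110;  8030 + 1110 = 9140;  44236 + 9140 = 53376;  194410 + 53376 = 247786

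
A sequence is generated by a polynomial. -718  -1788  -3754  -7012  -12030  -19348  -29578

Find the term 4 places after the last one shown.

-114378

First differences: -1070, -1966, -3258, -5018, -7318, -10230
Second differences: -896, -1292, -1760, -2300, -2912
Third differences: -396, -468, -540, -612
Fourth differences: -72, -72, -72
The fourth differences are constant (-72).
-612 − 72 = -684;  -2912 − 684 = -3596;  -10230 − 3596 = -13826;  -29578 − 13826 = -43404
-684 − 72 = -756;  -3596 − 756 = -4352;  -13826 − 4352 = -18178;  -43404 − 18178 = -61582
-756 − 72 = -828;  -4352 − 828 = -5180;  -18178 − 5180 = -23358;  -61582 − 23358 = -84940
-828 − 72 = -900;  -5180 − 900 = -6080;  -23358 − 6080 = -29438;  -84940 − 29438 = -114378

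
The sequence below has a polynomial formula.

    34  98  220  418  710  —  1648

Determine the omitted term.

Using the first 5 terms:
64  122  198  292
58  76  94
18  18
Constant third difference = 18.
Extend forward: 94 + 18 = 112;  292 + 112 = 404;  710 + 404 = 1114

1114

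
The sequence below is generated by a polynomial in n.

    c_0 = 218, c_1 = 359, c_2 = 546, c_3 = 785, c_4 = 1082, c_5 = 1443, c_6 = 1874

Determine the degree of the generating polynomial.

3

Δ: 141, 187, 239, 297, 361, 431
Δ²: 46, 52, 58, 64, 70
Δ³: 6, 6, 6, 6
The third differences are constant, so the polynomial has degree 3.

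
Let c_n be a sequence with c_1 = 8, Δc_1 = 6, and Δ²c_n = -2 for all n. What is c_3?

18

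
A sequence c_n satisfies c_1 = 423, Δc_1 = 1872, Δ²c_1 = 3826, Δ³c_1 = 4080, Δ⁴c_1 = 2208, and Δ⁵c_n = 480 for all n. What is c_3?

Build the table forward from the leading diagonal:
Fifth differences: 480  480  480
Fourth differences: 2208  2688  3168
Third differences: 4080  6288  8976
Second differences: 3826  7906  14194
First differences: 1872  5698  13604
c: 423  2295  7993

7993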